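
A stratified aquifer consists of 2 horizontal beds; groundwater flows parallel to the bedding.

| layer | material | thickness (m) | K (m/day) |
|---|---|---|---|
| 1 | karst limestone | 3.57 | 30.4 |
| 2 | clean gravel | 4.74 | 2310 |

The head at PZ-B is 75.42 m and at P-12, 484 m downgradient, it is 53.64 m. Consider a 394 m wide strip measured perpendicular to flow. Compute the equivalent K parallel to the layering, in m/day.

Flow is parallel to layering, so each bed carries its own Darcy discharge and the transmissivities add.
Σ(K_i·b_i) = 30.4×3.57 + 2310×4.74 = 11058 m²/day.
Total thickness b = 8.310 m, so K_eq = Σ(K_i·b_i)/b = 1331 m/day.

1330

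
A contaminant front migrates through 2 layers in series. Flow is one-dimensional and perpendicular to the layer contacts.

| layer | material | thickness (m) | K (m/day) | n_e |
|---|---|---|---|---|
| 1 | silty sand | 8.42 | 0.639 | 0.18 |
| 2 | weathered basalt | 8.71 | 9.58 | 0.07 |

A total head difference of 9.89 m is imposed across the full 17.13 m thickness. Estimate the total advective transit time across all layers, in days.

3.03

With flow normal to the layers, continuity requires the same specific discharge q through every layer.
Σ(b_i/K_i) = 8.42/0.639 + 8.71/9.58 = 14.09 d.
q = Δh / Σ(b_i/K_i) = 9.89 / 14.09 = 0.7021 m/day.
In each layer the seepage velocity is v_i = q/n_i, so the layer transit time is t_i = b_i·n_i / q:
  layer 1 (silty sand): t_1 = 8.42 × 0.18 / 0.7021 = 2.159 d
  layer 2 (weathered basalt): t_2 = 8.71 × 0.07 / 0.7021 = 0.8684 d
Total t = Σ t_i = 3.027 days.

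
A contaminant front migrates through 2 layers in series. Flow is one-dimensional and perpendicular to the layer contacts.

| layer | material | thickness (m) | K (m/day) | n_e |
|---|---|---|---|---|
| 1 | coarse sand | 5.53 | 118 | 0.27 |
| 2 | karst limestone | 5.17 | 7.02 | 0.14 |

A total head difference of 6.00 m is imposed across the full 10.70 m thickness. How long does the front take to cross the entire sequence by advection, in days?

0.289

With flow normal to the layers, continuity requires the same specific discharge q through every layer.
Σ(b_i/K_i) = 5.53/118 + 5.17/7.02 = 0.7833 d.
q = Δh / Σ(b_i/K_i) = 6.00 / 0.7833 = 7.660 m/day.
In each layer the seepage velocity is v_i = q/n_i, so the layer transit time is t_i = b_i·n_i / q:
  layer 1 (coarse sand): t_1 = 5.53 × 0.27 / 7.660 = 0.1949 d
  layer 2 (karst limestone): t_2 = 5.17 × 0.14 / 7.660 = 0.09450 d
Total t = Σ t_i = 0.2894 days.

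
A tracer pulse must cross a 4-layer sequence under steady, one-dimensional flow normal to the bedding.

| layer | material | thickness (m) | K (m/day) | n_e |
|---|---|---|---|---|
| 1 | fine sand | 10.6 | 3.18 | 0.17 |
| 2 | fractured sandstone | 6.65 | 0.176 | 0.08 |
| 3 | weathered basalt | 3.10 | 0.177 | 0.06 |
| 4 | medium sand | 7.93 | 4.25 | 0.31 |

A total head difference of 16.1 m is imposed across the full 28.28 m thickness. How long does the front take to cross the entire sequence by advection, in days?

With flow normal to the layers, continuity requires the same specific discharge q through every layer.
Σ(b_i/K_i) = 10.6/3.18 + 6.65/0.176 + 3.10/0.177 + 7.93/4.25 = 60.50 d.
q = Δh / Σ(b_i/K_i) = 16.1 / 60.50 = 0.2661 m/day.
In each layer the seepage velocity is v_i = q/n_i, so the layer transit time is t_i = b_i·n_i / q:
  layer 1 (fine sand): t_1 = 10.6 × 0.17 / 0.2661 = 6.771 d
  layer 2 (fractured sandstone): t_2 = 6.65 × 0.08 / 0.2661 = 1.999 d
  layer 3 (weathered basalt): t_3 = 3.10 × 0.06 / 0.2661 = 0.6989 d
  layer 4 (medium sand): t_4 = 7.93 × 0.31 / 0.2661 = 9.237 d
Total t = Σ t_i = 18.71 days.

18.7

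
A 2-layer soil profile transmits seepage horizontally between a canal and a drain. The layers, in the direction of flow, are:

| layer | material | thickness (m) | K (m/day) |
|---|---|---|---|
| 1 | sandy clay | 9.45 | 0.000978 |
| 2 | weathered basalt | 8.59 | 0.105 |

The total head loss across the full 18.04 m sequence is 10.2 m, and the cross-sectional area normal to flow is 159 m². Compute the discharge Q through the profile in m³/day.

0.166

Flow is perpendicular to layering, so the layers act in series and the equivalent K is the thickness-weighted harmonic mean.
Total thickness L = 9.45 + 8.59 = 18.04 m.
Σ(b_i/K_i) = 9.45/0.000978 + 8.59/0.105 = 9744 d.
K_eq = L / Σ(b_i/K_i) = 18.04 / 9744 = 0.001851 m/day.
Q = K_eq · A · (Δh/L) = 0.001851 × 159 × (10.2/18.04) = 0.1664 m³/day.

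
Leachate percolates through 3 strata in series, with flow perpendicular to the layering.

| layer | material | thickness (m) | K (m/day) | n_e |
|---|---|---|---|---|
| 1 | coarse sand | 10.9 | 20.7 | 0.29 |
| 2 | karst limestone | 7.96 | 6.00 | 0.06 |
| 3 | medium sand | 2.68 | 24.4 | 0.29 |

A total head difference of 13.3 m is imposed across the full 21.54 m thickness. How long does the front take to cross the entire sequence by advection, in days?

0.652

With flow normal to the layers, continuity requires the same specific discharge q through every layer.
Σ(b_i/K_i) = 10.9/20.7 + 7.96/6.00 + 2.68/24.4 = 1.963 d.
q = Δh / Σ(b_i/K_i) = 13.3 / 1.963 = 6.775 m/day.
In each layer the seepage velocity is v_i = q/n_i, so the layer transit time is t_i = b_i·n_i / q:
  layer 1 (coarse sand): t_1 = 10.9 × 0.29 / 6.775 = 0.4666 d
  layer 2 (karst limestone): t_2 = 7.96 × 0.06 / 6.775 = 0.07049 d
  layer 3 (medium sand): t_3 = 2.68 × 0.29 / 6.775 = 0.1147 d
Total t = Σ t_i = 0.6518 days.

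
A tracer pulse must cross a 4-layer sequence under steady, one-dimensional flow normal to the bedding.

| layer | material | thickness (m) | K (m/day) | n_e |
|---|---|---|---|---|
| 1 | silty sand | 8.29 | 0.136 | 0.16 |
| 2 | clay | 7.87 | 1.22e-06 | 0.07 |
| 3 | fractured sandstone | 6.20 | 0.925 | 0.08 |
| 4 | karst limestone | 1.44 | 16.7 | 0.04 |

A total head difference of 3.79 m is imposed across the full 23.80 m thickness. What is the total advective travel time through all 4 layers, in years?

With flow normal to the layers, continuity requires the same specific discharge q through every layer.
Σ(b_i/K_i) = 8.29/0.136 + 7.87/1.22e-06 + 6.20/0.925 + 1.44/16.7 = 6.451e+06 d.
q = Δh / Σ(b_i/K_i) = 3.79 / 6.451e+06 = 5.875e-07 m/day.
In each layer the seepage velocity is v_i = q/n_i, so the layer transit time is t_i = b_i·n_i / q:
  layer 1 (silty sand): t_1 = 8.29 × 0.16 / 5.875e-07 = 2.258e+06 d
  layer 2 (clay): t_2 = 7.87 × 0.07 / 5.875e-07 = 9.377e+05 d
  layer 3 (fractured sandstone): t_3 = 6.20 × 0.08 / 5.875e-07 = 8.442e+05 d
  layer 4 (karst limestone): t_4 = 1.44 × 0.04 / 5.875e-07 = 98040 d
Total t = Σ t_i = 4.138e+06 days = 11328 years.

11300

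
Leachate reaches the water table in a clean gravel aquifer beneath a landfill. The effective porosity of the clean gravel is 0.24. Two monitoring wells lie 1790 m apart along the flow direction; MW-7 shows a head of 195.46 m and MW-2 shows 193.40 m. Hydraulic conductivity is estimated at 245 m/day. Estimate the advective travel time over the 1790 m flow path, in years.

Hydraulic gradient i = (195.46 − 193.40) / 1790 = 2.06 / 1790 = 0.001151.
Darcy flux q = K · i = 245.0 × 0.001151 = 0.2820 m/day.
Seepage velocity v = q / n_e = 0.2820 / 0.24 = 1.175 m/day.
Travel time t = L / v = 1790 / 1.175 = 1524 days = 4.172 years.

4.17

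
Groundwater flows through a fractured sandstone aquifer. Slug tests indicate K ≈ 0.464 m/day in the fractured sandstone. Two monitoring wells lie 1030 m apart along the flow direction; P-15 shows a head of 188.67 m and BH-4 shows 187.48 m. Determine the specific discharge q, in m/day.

Hydraulic gradient i = (188.67 − 187.48) / 1030 = 1.19 / 1030 = 0.001155.
Specific discharge q = K · i = 0.4640 × 0.001155 = 0.0005361 m/day.

0.000536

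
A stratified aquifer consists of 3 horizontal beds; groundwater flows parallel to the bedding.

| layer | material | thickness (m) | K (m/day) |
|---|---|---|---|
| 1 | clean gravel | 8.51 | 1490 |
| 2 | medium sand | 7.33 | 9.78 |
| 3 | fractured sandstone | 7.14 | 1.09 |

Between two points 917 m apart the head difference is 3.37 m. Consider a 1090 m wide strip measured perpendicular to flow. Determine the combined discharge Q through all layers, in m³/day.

51100

Flow is parallel to layering, so each bed carries its own Darcy discharge and the transmissivities add.
Σ(K_i·b_i) = 1490×8.51 + 9.78×7.33 + 1.09×7.14 = 12759 m²/day.
Hydraulic gradient i = Δh / L = 3.37 / 917 = 0.003675.
Q = Σ(K_i·b_i) · W · i = 12759 × 1090 × 0.003675 = 51111 m³/day.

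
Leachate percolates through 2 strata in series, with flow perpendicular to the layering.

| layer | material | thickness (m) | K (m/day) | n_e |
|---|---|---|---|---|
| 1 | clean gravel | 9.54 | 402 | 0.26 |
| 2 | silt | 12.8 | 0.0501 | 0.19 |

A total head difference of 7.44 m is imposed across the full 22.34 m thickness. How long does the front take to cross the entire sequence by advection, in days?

169

With flow normal to the layers, continuity requires the same specific discharge q through every layer.
Σ(b_i/K_i) = 9.54/402 + 12.8/0.0501 = 255.5 d.
q = Δh / Σ(b_i/K_i) = 7.44 / 255.5 = 0.02912 m/day.
In each layer the seepage velocity is v_i = q/n_i, so the layer transit time is t_i = b_i·n_i / q:
  layer 1 (clean gravel): t_1 = 9.54 × 0.26 / 0.02912 = 85.18 d
  layer 2 (silt): t_2 = 12.8 × 0.19 / 0.02912 = 83.52 d
Total t = Σ t_i = 168.7 days.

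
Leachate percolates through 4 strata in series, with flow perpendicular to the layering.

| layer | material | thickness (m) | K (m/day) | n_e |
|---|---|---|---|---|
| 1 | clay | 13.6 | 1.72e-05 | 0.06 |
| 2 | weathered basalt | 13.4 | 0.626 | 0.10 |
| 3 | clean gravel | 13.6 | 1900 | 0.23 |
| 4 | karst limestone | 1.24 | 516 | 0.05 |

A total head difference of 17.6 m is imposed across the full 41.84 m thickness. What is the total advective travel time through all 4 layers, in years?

With flow normal to the layers, continuity requires the same specific discharge q through every layer.
Σ(b_i/K_i) = 13.6/1.72e-05 + 13.4/0.626 + 13.6/1900 + 1.24/516 = 7.907e+05 d.
q = Δh / Σ(b_i/K_i) = 17.6 / 7.907e+05 = 2.226e-05 m/day.
In each layer the seepage velocity is v_i = q/n_i, so the layer transit time is t_i = b_i·n_i / q:
  layer 1 (clay): t_1 = 13.6 × 0.06 / 2.226e-05 = 36661 d
  layer 2 (weathered basalt): t_2 = 13.4 × 0.10 / 2.226e-05 = 60202 d
  layer 3 (clean gravel): t_3 = 13.6 × 0.23 / 2.226e-05 = 1.405e+05 d
  layer 4 (karst limestone): t_4 = 1.24 × 0.05 / 2.226e-05 = 2785 d
Total t = Σ t_i = 2.402e+05 days = 657.6 years.

658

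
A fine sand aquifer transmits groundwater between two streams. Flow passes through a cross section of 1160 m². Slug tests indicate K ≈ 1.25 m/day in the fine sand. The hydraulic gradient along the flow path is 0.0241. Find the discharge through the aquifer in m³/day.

Hydraulic gradient i = 0.0241.
Darcy's law: Q = K · A · i = 1.250 × 1160 × 0.02410 = 34.95 m³/day.

34.9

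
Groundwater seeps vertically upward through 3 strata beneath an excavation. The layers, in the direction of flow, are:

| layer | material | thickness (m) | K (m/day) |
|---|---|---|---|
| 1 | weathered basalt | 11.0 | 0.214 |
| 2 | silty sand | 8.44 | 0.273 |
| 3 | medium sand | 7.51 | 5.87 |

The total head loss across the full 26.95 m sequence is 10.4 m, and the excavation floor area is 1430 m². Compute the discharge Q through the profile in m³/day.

Flow is perpendicular to layering, so the layers act in series and the equivalent K is the thickness-weighted harmonic mean.
Total thickness L = 11.0 + 8.44 + 7.51 = 26.95 m.
Σ(b_i/K_i) = 11.0/0.214 + 8.44/0.273 + 7.51/5.87 = 83.60 d.
K_eq = L / Σ(b_i/K_i) = 26.95 / 83.60 = 0.3224 m/day.
Q = K_eq · A · (Δh/L) = 0.3224 × 1430 × (10.4/26.95) = 177.9 m³/day.

178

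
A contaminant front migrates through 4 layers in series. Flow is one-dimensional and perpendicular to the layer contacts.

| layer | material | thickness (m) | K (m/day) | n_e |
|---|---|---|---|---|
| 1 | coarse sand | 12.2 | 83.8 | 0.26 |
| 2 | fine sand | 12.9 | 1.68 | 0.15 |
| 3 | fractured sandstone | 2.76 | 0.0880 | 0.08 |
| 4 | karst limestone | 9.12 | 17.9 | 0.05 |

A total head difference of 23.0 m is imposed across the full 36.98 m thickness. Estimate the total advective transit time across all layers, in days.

With flow normal to the layers, continuity requires the same specific discharge q through every layer.
Σ(b_i/K_i) = 12.2/83.8 + 12.9/1.68 + 2.76/0.0880 + 9.12/17.9 = 39.70 d.
q = Δh / Σ(b_i/K_i) = 23.0 / 39.70 = 0.5794 m/day.
In each layer the seepage velocity is v_i = q/n_i, so the layer transit time is t_i = b_i·n_i / q:
  layer 1 (coarse sand): t_1 = 12.2 × 0.26 / 0.5794 = 5.475 d
  layer 2 (fine sand): t_2 = 12.9 × 0.15 / 0.5794 = 3.340 d
  layer 3 (fractured sandstone): t_3 = 2.76 × 0.08 / 0.5794 = 0.3811 d
  layer 4 (karst limestone): t_4 = 9.12 × 0.05 / 0.5794 = 0.7870 d
Total t = Σ t_i = 9.983 days.

9.98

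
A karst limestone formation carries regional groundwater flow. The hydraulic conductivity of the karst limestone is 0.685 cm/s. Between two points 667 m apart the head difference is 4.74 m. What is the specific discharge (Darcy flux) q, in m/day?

Convert K: 0.685 cm/s × 864 = 591.8 m/day.
Hydraulic gradient i = Δh / L = 4.74 / 667 = 0.007106.
Specific discharge q = K · i = 591.8 × 0.007106 = 4.206 m/day.

4.21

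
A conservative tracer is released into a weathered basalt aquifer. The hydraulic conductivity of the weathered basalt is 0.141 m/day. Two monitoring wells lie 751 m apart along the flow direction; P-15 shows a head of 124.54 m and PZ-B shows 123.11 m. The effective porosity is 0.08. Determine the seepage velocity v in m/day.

0.00336

Hydraulic gradient i = (124.54 − 123.11) / 751 = 1.43 / 751 = 0.001904.
Darcy flux q = K · i = 0.1410 × 0.001904 = 0.0002685 m/day.
Seepage velocity v = q / n_e = 0.0002685 / 0.08 = 0.003356 m/day.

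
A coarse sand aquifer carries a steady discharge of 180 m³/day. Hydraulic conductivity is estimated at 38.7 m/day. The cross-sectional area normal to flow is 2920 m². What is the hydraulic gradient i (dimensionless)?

From Q = K·A·i, i = Q / (K·A) = 180 / (38.70 × 2920) = 0.001593.

0.00159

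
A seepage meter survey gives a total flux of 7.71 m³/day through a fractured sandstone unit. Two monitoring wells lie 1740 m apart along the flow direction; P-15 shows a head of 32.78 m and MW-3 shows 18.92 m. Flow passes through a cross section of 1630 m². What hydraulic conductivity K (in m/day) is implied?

0.594

Hydraulic gradient i = (32.78 − 18.92) / 1740 = 13.86 / 1740 = 0.007966.
From Q = K·A·i, K = Q / (A·i) = 7.71 / (1630 × 0.007966) = 0.5938 m/day.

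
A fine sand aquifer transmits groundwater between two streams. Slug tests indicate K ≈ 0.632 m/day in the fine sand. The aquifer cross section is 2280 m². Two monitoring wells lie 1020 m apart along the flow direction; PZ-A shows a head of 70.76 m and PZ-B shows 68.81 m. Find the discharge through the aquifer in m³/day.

Hydraulic gradient i = (70.76 − 68.81) / 1020 = 1.95 / 1020 = 0.001912.
Darcy's law: Q = K · A · i = 0.6320 × 2280 × 0.001912 = 2.755 m³/day.

2.75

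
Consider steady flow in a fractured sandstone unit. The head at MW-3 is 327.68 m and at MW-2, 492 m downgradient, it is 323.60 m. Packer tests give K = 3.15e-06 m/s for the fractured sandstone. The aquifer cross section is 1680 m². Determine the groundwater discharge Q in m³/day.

Convert K: 3.15e-06 m/s × 86400 = 0.2722 m/day.
Hydraulic gradient i = (327.68 − 323.60) / 492 = 4.08 / 492 = 0.008293.
Darcy's law: Q = K · A · i = 0.2722 × 1680 × 0.008293 = 3.792 m³/day.

3.79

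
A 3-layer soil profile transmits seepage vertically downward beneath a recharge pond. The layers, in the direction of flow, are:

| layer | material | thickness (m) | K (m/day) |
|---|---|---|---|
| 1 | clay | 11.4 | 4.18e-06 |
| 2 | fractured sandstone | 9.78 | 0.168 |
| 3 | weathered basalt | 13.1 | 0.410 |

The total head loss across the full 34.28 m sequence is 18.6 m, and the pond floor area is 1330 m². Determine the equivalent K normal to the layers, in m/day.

Flow is perpendicular to layering, so the layers act in series and the equivalent K is the thickness-weighted harmonic mean.
Total thickness L = 11.4 + 9.78 + 13.1 = 34.28 m.
Σ(b_i/K_i) = 11.4/4.18e-06 + 9.78/0.168 + 13.1/0.410 = 2.727e+06 d.
K_eq = L / Σ(b_i/K_i) = 34.28 / 2.727e+06 = 1.257e-05 m/day.

1.26e-05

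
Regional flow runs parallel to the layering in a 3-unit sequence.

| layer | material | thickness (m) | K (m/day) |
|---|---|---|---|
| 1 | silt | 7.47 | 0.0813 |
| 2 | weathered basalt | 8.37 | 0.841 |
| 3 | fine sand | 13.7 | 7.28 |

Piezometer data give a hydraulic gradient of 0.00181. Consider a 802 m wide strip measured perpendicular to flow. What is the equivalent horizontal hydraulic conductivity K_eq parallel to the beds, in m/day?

Flow is parallel to layering, so each bed carries its own Darcy discharge and the transmissivities add.
Σ(K_i·b_i) = 0.0813×7.47 + 0.841×8.37 + 7.28×13.7 = 107.4 m²/day.
Total thickness b = 29.54 m, so K_eq = Σ(K_i·b_i)/b = 3.635 m/day.

3.64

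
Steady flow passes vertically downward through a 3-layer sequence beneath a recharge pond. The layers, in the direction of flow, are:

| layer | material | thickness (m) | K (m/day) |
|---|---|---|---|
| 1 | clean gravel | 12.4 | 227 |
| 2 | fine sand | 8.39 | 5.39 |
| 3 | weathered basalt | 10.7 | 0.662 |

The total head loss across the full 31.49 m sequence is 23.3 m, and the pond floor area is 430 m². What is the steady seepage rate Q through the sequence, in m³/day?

Flow is perpendicular to layering, so the layers act in series and the equivalent K is the thickness-weighted harmonic mean.
Total thickness L = 12.4 + 8.39 + 10.7 = 31.49 m.
Σ(b_i/K_i) = 12.4/227 + 8.39/5.39 + 10.7/0.662 = 17.77 d.
K_eq = L / Σ(b_i/K_i) = 31.49 / 17.77 = 1.772 m/day.
Q = K_eq · A · (Δh/L) = 1.772 × 430 × (23.3/31.49) = 563.7 m³/day.

564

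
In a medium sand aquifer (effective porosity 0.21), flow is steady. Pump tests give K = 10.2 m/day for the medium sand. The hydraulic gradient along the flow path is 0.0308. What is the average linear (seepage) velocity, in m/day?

1.50

Hydraulic gradient i = 0.0308.
Darcy flux q = K · i = 10.20 × 0.03080 = 0.3142 m/day.
Seepage velocity v = q / n_e = 0.3142 / 0.21 = 1.496 m/day.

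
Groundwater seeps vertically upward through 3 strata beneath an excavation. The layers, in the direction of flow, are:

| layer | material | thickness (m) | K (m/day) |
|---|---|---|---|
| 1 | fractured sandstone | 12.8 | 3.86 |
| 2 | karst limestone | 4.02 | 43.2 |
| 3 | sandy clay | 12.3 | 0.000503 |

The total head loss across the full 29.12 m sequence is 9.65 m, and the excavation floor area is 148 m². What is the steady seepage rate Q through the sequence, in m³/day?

Flow is perpendicular to layering, so the layers act in series and the equivalent K is the thickness-weighted harmonic mean.
Total thickness L = 12.8 + 4.02 + 12.3 = 29.12 m.
Σ(b_i/K_i) = 12.8/3.86 + 4.02/43.2 + 12.3/0.000503 = 24457 d.
K_eq = L / Σ(b_i/K_i) = 29.12 / 24457 = 0.001191 m/day.
Q = K_eq · A · (Δh/L) = 0.001191 × 148 × (9.65/29.12) = 0.05840 m³/day.

0.0584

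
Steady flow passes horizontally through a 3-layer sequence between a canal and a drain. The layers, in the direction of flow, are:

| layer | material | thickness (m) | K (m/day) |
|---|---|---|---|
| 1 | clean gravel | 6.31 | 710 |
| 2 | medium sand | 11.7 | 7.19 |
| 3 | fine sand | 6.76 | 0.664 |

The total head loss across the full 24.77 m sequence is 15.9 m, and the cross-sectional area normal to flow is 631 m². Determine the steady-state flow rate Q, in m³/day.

849

Flow is perpendicular to layering, so the layers act in series and the equivalent K is the thickness-weighted harmonic mean.
Total thickness L = 6.31 + 11.7 + 6.76 = 24.77 m.
Σ(b_i/K_i) = 6.31/710 + 11.7/7.19 + 6.76/0.664 = 11.82 d.
K_eq = L / Σ(b_i/K_i) = 24.77 / 11.82 = 2.096 m/day.
Q = K_eq · A · (Δh/L) = 2.096 × 631 × (15.9/24.77) = 849.0 m³/day.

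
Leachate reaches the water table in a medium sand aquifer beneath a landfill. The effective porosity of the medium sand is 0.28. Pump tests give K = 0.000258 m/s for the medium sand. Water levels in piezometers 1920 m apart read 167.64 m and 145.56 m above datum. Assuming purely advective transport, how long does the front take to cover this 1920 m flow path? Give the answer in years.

5.74

Convert K: 0.000258 m/s × 86400 = 22.29 m/day.
Hydraulic gradient i = (167.64 − 145.56) / 1920 = 22.08 / 1920 = 0.01150.
Darcy flux q = K · i = 22.29 × 0.01150 = 0.2563 m/day.
Seepage velocity v = q / n_e = 0.2563 / 0.28 = 0.9155 m/day.
Travel time t = L / v = 1920 / 0.9155 = 2097 days = 5.742 years.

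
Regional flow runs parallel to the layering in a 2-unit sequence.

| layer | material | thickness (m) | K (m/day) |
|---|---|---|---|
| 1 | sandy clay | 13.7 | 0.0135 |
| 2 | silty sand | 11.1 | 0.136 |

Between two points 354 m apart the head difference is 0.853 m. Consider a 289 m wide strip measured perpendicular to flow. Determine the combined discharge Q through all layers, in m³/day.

Flow is parallel to layering, so each bed carries its own Darcy discharge and the transmissivities add.
Σ(K_i·b_i) = 0.0135×13.7 + 0.136×11.1 = 1.695 m²/day.
Hydraulic gradient i = Δh / L = 0.853 / 354 = 0.002410.
Q = Σ(K_i·b_i) · W · i = 1.695 × 289 × 0.002410 = 1.180 m³/day.

1.18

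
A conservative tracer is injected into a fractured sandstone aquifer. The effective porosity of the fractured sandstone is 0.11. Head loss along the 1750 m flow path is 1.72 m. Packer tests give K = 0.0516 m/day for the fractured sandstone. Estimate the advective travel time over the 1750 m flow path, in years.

Hydraulic gradient i = Δh / L = 1.72 / 1750 = 0.0009829.
Darcy flux q = K · i = 0.05160 × 0.0009829 = 5.072e-05 m/day.
Seepage velocity v = q / n_e = 5.072e-05 / 0.11 = 0.0004610 m/day.
Travel time t = L / v = 1750 / 0.0004610 = 3.796e+06 days = 10392 years.

10400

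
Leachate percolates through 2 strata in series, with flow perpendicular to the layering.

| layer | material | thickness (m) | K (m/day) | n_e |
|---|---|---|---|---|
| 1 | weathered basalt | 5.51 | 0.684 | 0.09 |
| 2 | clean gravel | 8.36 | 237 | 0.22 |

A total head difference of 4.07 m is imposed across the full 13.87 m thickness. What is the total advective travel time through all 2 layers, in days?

4.64

With flow normal to the layers, continuity requires the same specific discharge q through every layer.
Σ(b_i/K_i) = 5.51/0.684 + 8.36/237 = 8.091 d.
q = Δh / Σ(b_i/K_i) = 4.07 / 8.091 = 0.5030 m/day.
In each layer the seepage velocity is v_i = q/n_i, so the layer transit time is t_i = b_i·n_i / q:
  layer 1 (weathered basalt): t_1 = 5.51 × 0.09 / 0.5030 = 0.9858 d
  layer 2 (clean gravel): t_2 = 8.36 × 0.22 / 0.5030 = 3.656 d
Total t = Σ t_i = 4.642 days.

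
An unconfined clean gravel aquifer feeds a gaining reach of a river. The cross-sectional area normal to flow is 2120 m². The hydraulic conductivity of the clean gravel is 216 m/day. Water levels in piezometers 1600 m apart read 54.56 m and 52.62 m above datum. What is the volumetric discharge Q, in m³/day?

555

Hydraulic gradient i = (54.56 − 52.62) / 1600 = 1.94 / 1600 = 0.001213.
Darcy's law: Q = K · A · i = 216.0 × 2120 × 0.001213 = 555.2 m³/day.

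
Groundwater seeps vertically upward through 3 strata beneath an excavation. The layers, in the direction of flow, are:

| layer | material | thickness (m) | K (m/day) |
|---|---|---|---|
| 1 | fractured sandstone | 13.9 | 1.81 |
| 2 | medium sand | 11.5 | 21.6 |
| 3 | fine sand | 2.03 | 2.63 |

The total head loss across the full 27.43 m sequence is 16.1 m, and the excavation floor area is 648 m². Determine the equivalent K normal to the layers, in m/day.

3.05

Flow is perpendicular to layering, so the layers act in series and the equivalent K is the thickness-weighted harmonic mean.
Total thickness L = 13.9 + 11.5 + 2.03 = 27.43 m.
Σ(b_i/K_i) = 13.9/1.81 + 11.5/21.6 + 2.03/2.63 = 8.984 d.
K_eq = L / Σ(b_i/K_i) = 27.43 / 8.984 = 3.053 m/day.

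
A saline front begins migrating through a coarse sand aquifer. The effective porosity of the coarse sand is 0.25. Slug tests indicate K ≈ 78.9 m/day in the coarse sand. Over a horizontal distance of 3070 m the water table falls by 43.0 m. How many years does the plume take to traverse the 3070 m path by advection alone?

1.90

Hydraulic gradient i = Δh / L = 43.0 / 3070 = 0.01401.
Darcy flux q = K · i = 78.90 × 0.01401 = 1.105 m/day.
Seepage velocity v = q / n_e = 1.105 / 0.25 = 4.420 m/day.
Travel time t = L / v = 3070 / 4.420 = 694.5 days = 1.901 years.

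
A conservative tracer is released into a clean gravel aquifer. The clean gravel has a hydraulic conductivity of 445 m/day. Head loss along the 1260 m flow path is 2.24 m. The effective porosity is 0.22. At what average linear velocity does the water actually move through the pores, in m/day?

Hydraulic gradient i = Δh / L = 2.24 / 1260 = 0.001778.
Darcy flux q = K · i = 445.0 × 0.001778 = 0.7911 m/day.
Seepage velocity v = q / n_e = 0.7911 / 0.22 = 3.596 m/day.

3.60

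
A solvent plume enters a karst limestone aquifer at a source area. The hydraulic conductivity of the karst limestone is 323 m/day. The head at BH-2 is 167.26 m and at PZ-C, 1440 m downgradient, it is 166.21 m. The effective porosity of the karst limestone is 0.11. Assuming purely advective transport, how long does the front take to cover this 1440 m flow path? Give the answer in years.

Hydraulic gradient i = (167.26 − 166.21) / 1440 = 1.05 / 1440 = 0.0007292.
Darcy flux q = K · i = 323.0 × 0.0007292 = 0.2355 m/day.
Seepage velocity v = q / n_e = 0.2355 / 0.11 = 2.141 m/day.
Travel time t = L / v = 1440 / 2.141 = 672.6 days = 1.841 years.

1.84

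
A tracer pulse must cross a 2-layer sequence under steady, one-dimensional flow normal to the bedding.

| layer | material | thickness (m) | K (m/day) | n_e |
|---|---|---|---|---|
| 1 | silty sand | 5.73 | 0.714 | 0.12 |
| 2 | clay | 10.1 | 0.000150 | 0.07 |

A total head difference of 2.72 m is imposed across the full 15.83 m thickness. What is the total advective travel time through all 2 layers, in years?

94.5

With flow normal to the layers, continuity requires the same specific discharge q through every layer.
Σ(b_i/K_i) = 5.73/0.714 + 10.1/0.000150 = 67341 d.
q = Δh / Σ(b_i/K_i) = 2.72 / 67341 = 4.039e-05 m/day.
In each layer the seepage velocity is v_i = q/n_i, so the layer transit time is t_i = b_i·n_i / q:
  layer 1 (silty sand): t_1 = 5.73 × 0.12 / 4.039e-05 = 17023 d
  layer 2 (clay): t_2 = 10.1 × 0.07 / 4.039e-05 = 17504 d
Total t = Σ t_i = 34527 days = 94.53 years.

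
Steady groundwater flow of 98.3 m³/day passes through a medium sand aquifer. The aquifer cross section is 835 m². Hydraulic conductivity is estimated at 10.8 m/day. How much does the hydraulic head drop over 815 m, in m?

From Q = K·A·i, i = Q / (K·A) = 98.3 / (10.80 × 835.0) = 0.01090.
Head loss Δh = i · L = 0.01090 × 815 = 8.884 m.

8.88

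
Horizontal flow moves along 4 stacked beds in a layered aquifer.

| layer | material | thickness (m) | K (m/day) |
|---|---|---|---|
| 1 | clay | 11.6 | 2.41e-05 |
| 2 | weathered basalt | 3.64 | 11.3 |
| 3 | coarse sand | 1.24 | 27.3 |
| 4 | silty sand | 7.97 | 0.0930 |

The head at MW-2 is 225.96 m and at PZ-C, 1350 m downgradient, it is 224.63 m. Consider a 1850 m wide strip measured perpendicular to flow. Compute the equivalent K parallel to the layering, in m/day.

Flow is parallel to layering, so each bed carries its own Darcy discharge and the transmissivities add.
Σ(K_i·b_i) = 2.41e-05×11.6 + 11.3×3.64 + 27.3×1.24 + 0.0930×7.97 = 75.73 m²/day.
Total thickness b = 24.45 m, so K_eq = Σ(K_i·b_i)/b = 3.097 m/day.

3.10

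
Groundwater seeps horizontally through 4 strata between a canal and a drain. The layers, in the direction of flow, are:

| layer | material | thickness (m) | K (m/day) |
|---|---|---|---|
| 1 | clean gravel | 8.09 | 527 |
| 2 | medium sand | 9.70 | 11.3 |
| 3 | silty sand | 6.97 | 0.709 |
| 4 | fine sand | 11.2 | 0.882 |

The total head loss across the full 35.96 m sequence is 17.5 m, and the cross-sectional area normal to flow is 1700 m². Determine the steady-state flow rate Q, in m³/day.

Flow is perpendicular to layering, so the layers act in series and the equivalent K is the thickness-weighted harmonic mean.
Total thickness L = 8.09 + 9.70 + 6.97 + 11.2 = 35.96 m.
Σ(b_i/K_i) = 8.09/527 + 9.70/11.3 + 6.97/0.709 + 11.2/0.882 = 23.40 d.
K_eq = L / Σ(b_i/K_i) = 35.96 / 23.40 = 1.537 m/day.
Q = K_eq · A · (Δh/L) = 1.537 × 1700 × (17.5/35.96) = 1271 m³/day.

1270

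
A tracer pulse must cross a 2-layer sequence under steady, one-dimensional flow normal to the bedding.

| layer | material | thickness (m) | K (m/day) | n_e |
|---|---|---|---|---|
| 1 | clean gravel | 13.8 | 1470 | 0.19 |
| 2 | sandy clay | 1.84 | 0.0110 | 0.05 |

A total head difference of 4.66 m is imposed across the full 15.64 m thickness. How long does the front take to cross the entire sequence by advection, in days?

97.4

With flow normal to the layers, continuity requires the same specific discharge q through every layer.
Σ(b_i/K_i) = 13.8/1470 + 1.84/0.0110 = 167.3 d.
q = Δh / Σ(b_i/K_i) = 4.66 / 167.3 = 0.02786 m/day.
In each layer the seepage velocity is v_i = q/n_i, so the layer transit time is t_i = b_i·n_i / q:
  layer 1 (clean gravel): t_1 = 13.8 × 0.19 / 0.02786 = 94.12 d
  layer 2 (sandy clay): t_2 = 1.84 × 0.05 / 0.02786 = 3.303 d
Total t = Σ t_i = 97.43 days.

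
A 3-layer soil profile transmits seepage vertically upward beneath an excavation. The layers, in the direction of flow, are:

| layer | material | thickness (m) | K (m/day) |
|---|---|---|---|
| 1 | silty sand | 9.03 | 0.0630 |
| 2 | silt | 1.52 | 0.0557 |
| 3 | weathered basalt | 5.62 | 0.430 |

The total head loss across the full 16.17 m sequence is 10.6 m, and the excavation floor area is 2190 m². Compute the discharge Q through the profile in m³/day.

Flow is perpendicular to layering, so the layers act in series and the equivalent K is the thickness-weighted harmonic mean.
Total thickness L = 9.03 + 1.52 + 5.62 = 16.17 m.
Σ(b_i/K_i) = 9.03/0.0630 + 1.52/0.0557 + 5.62/0.430 = 183.7 d.
K_eq = L / Σ(b_i/K_i) = 16.17 / 183.7 = 0.08803 m/day.
Q = K_eq · A · (Δh/L) = 0.08803 × 2190 × (10.6/16.17) = 126.4 m³/day.

126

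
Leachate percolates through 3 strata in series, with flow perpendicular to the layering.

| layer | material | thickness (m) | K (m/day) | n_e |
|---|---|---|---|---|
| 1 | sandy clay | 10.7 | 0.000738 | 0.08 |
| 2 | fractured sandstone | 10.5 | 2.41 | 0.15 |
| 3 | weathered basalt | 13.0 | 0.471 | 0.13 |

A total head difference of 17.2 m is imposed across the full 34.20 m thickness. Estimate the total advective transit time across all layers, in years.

With flow normal to the layers, continuity requires the same specific discharge q through every layer.
Σ(b_i/K_i) = 10.7/0.000738 + 10.5/2.41 + 13.0/0.471 = 14531 d.
q = Δh / Σ(b_i/K_i) = 17.2 / 14531 = 0.001184 m/day.
In each layer the seepage velocity is v_i = q/n_i, so the layer transit time is t_i = b_i·n_i / q:
  layer 1 (sandy clay): t_1 = 10.7 × 0.08 / 0.001184 = 723.2 d
  layer 2 (fractured sandstone): t_2 = 10.5 × 0.15 / 0.001184 = 1331 d
  layer 3 (weathered basalt): t_3 = 13.0 × 0.13 / 0.001184 = 1428 d
Total t = Σ t_i = 3481 days = 9.532 years.

9.53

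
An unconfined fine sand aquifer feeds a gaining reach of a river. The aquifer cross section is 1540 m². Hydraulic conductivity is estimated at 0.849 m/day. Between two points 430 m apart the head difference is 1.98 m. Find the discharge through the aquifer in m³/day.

Hydraulic gradient i = Δh / L = 1.98 / 430 = 0.004605.
Darcy's law: Q = K · A · i = 0.8490 × 1540 × 0.004605 = 6.020 m³/day.

6.02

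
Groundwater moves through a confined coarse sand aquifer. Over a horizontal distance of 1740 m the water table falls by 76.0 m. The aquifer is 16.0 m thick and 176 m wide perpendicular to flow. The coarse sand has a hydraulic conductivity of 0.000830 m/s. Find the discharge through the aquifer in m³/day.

8820

Convert K: 0.000830 m/s × 86400 = 71.71 m/day.
Cross-sectional area A = 176 × 16.0 = 2816 m².
Hydraulic gradient i = Δh / L = 76.0 / 1740 = 0.04368.
Darcy's law: Q = K · A · i = 71.71 × 2816 × 0.04368 = 8820 m³/day.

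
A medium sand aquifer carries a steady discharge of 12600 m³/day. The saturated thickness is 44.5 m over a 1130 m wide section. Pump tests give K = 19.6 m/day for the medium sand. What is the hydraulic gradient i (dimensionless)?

Cross-sectional area A = 1130 × 44.5 = 50285 m².
From Q = K·A·i, i = Q / (K·A) = 12600 / (19.60 × 50285) = 0.01278.

0.0128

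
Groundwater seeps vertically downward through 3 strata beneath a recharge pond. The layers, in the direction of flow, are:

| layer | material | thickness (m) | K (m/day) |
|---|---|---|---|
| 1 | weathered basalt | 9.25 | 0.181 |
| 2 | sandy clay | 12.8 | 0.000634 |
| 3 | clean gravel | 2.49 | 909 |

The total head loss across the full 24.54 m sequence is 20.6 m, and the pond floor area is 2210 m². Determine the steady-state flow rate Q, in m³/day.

2.25

Flow is perpendicular to layering, so the layers act in series and the equivalent K is the thickness-weighted harmonic mean.
Total thickness L = 9.25 + 12.8 + 2.49 = 24.54 m.
Σ(b_i/K_i) = 9.25/0.181 + 12.8/0.000634 + 2.49/909 = 20240 d.
K_eq = L / Σ(b_i/K_i) = 24.54 / 20240 = 0.001212 m/day.
Q = K_eq · A · (Δh/L) = 0.001212 × 2210 × (20.6/24.54) = 2.249 m³/day.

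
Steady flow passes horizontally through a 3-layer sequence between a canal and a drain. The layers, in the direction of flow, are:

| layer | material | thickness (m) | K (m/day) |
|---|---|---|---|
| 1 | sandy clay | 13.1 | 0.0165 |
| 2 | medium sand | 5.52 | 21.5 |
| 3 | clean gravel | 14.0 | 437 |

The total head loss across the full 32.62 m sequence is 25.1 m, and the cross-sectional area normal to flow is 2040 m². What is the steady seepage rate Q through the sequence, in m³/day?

64.5

Flow is perpendicular to layering, so the layers act in series and the equivalent K is the thickness-weighted harmonic mean.
Total thickness L = 13.1 + 5.52 + 14.0 = 32.62 m.
Σ(b_i/K_i) = 13.1/0.0165 + 5.52/21.5 + 14.0/437 = 794.2 d.
K_eq = L / Σ(b_i/K_i) = 32.62 / 794.2 = 0.04107 m/day.
Q = K_eq · A · (Δh/L) = 0.04107 × 2040 × (25.1/32.62) = 64.47 m³/day.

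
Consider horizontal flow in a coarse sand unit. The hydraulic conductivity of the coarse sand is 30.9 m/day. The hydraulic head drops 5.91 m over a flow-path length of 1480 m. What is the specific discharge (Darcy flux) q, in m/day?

Hydraulic gradient i = Δh / L = 5.91 / 1480 = 0.003993.
Specific discharge q = K · i = 30.90 × 0.003993 = 0.1234 m/day.

0.123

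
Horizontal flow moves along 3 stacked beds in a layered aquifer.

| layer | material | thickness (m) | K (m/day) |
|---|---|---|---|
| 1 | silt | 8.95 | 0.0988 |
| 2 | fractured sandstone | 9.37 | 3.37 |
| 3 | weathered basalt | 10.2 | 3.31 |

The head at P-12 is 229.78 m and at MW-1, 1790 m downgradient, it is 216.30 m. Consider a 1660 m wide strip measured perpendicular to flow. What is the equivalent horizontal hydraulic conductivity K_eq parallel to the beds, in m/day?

2.32

Flow is parallel to layering, so each bed carries its own Darcy discharge and the transmissivities add.
Σ(K_i·b_i) = 0.0988×8.95 + 3.37×9.37 + 3.31×10.2 = 66.22 m²/day.
Total thickness b = 28.52 m, so K_eq = Σ(K_i·b_i)/b = 2.322 m/day.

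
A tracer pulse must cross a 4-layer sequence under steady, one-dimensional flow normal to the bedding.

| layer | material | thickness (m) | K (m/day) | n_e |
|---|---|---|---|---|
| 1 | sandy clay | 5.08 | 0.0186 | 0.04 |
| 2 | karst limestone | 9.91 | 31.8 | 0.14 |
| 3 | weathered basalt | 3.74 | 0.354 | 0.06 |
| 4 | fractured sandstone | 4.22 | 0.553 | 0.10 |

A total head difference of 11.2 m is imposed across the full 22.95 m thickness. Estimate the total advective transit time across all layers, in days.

58.2

With flow normal to the layers, continuity requires the same specific discharge q through every layer.
Σ(b_i/K_i) = 5.08/0.0186 + 9.91/31.8 + 3.74/0.354 + 4.22/0.553 = 291.6 d.
q = Δh / Σ(b_i/K_i) = 11.2 / 291.6 = 0.03841 m/day.
In each layer the seepage velocity is v_i = q/n_i, so the layer transit time is t_i = b_i·n_i / q:
  layer 1 (sandy clay): t_1 = 5.08 × 0.04 / 0.03841 = 5.291 d
  layer 2 (karst limestone): t_2 = 9.91 × 0.14 / 0.03841 = 36.13 d
  layer 3 (weathered basalt): t_3 = 3.74 × 0.06 / 0.03841 = 5.843 d
  layer 4 (fractured sandstone): t_4 = 4.22 × 0.10 / 0.03841 = 10.99 d
Total t = Σ t_i = 58.25 days.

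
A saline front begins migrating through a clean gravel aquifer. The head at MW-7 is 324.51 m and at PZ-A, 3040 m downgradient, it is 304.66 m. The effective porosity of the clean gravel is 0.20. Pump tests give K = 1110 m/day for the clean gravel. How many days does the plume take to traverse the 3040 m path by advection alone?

83.9

Hydraulic gradient i = (324.51 − 304.66) / 3040 = 19.85 / 3040 = 0.006530.
Darcy flux q = K · i = 1110 × 0.006530 = 7.248 m/day.
Seepage velocity v = q / n_e = 7.248 / 0.20 = 36.24 m/day.
Travel time t = L / v = 3040 / 36.24 = 83.89 days.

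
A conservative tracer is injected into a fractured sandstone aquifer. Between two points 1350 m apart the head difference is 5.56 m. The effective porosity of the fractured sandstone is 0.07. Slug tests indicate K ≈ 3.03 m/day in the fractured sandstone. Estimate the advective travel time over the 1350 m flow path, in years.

20.7

Hydraulic gradient i = Δh / L = 5.56 / 1350 = 0.004119.
Darcy flux q = K · i = 3.030 × 0.004119 = 0.01248 m/day.
Seepage velocity v = q / n_e = 0.01248 / 0.07 = 0.1783 m/day.
Travel time t = L / v = 1350 / 0.1783 = 7573 days = 20.73 years.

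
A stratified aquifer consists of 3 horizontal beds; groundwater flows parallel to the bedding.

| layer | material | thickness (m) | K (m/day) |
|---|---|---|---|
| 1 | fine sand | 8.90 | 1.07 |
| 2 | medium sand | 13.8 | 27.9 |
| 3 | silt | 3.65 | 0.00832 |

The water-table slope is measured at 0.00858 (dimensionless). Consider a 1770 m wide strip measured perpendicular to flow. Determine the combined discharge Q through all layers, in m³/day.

5990

Flow is parallel to layering, so each bed carries its own Darcy discharge and the transmissivities add.
Σ(K_i·b_i) = 1.07×8.90 + 27.9×13.8 + 0.00832×3.65 = 394.6 m²/day.
Hydraulic gradient i = 0.00858.
Q = Σ(K_i·b_i) · W · i = 394.6 × 1770 × 0.008580 = 5992 m³/day.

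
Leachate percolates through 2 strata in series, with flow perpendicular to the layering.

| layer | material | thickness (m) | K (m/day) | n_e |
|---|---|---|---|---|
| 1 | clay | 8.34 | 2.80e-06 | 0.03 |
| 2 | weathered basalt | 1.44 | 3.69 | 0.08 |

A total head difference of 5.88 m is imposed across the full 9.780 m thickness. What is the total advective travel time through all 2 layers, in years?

507

With flow normal to the layers, continuity requires the same specific discharge q through every layer.
Σ(b_i/K_i) = 8.34/2.80e-06 + 1.44/3.69 = 2.979e+06 d.
q = Δh / Σ(b_i/K_i) = 5.88 / 2.979e+06 = 1.974e-06 m/day.
In each layer the seepage velocity is v_i = q/n_i, so the layer transit time is t_i = b_i·n_i / q:
  layer 1 (clay): t_1 = 8.34 × 0.03 / 1.974e-06 = 1.267e+05 d
  layer 2 (weathered basalt): t_2 = 1.44 × 0.08 / 1.974e-06 = 58356 d
Total t = Σ t_i = 1.851e+05 days = 506.8 years.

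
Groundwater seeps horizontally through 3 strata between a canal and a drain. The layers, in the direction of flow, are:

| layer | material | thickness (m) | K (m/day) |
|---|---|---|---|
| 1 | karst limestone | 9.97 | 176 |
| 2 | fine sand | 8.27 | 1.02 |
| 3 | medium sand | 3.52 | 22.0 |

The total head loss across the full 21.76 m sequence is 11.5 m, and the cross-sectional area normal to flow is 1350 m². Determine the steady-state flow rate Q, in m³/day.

1860

Flow is perpendicular to layering, so the layers act in series and the equivalent K is the thickness-weighted harmonic mean.
Total thickness L = 9.97 + 8.27 + 3.52 = 21.76 m.
Σ(b_i/K_i) = 9.97/176 + 8.27/1.02 + 3.52/22.0 = 8.324 d.
K_eq = L / Σ(b_i/K_i) = 21.76 / 8.324 = 2.614 m/day.
Q = K_eq · A · (Δh/L) = 2.614 × 1350 × (11.5/21.76) = 1865 m³/day.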